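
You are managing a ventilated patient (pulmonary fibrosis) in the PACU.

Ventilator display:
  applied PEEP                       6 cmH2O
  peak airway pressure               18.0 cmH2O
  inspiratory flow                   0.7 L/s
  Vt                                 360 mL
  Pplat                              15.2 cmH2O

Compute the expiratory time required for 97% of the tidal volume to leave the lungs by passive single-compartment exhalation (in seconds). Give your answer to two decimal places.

0.55

R = (PIP − Pplat)/V̇ = (18.0 − 15.2) / 0.7 = 2.8/0.7 = 4.0 cmH2O·s/L.
C = Vt/(Pplat − PEEP) = 360.0 / (15.2 − 6) = 360.0/9.2 = 39.13 mL/cmH2O.
τ = R × C = 4.0 × 0.03913 L/cmH2O = 0.1565 s.
t = −τ·ln(1 − 0.97) = −0.1565·ln(0.03) = 0.5488 s.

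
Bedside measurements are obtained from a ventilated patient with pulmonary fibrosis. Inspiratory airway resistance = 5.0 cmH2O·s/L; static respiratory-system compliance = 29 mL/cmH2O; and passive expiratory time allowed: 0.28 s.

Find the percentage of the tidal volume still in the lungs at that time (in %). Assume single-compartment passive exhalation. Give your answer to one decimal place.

τ = R × C = 5.0 × 29 mL/cmH2O = 5.0 × 0.029 L/cmH2O = 0.145 s.
Passive exhalation: V(t)/V₀ = e^(−t/τ) = e^(−0.28/0.145) = 0.145.
Fraction remaining = 0.145 → 14.5%.

14.5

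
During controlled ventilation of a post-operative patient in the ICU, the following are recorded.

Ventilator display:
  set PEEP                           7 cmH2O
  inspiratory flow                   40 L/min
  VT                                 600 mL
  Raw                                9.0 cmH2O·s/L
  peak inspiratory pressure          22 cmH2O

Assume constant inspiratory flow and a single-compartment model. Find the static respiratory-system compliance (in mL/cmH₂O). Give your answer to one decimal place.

66.7

Flow: 40 L/min ÷ 60 = 0.6667 L/s.
Equation of motion (constant flow): PIP = Vt/C + R·V̇ + PEEP.
Vt/C = PIP − R·V̇ − PEEP = 22 − 9.0×0.6667 − 7 = 22 − 6.0 − 7 = 9.0 cmH2O.
C = Vt / 9.0 = 600 / 9.0 = 66.667 mL/cmH2O.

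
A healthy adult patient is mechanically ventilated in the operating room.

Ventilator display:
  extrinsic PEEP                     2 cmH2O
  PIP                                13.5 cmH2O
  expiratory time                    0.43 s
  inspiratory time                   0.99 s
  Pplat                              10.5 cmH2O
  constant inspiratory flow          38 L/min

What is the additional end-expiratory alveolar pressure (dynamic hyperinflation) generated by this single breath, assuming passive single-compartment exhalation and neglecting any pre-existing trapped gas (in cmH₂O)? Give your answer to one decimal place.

Flow: 38 L/min ÷ 60 = 0.6333 L/s.
Vt = flow × Ti = 0.6333 L/s × 0.99 s × 1000 mL/L = 626.97 mL.
R = (PIP − Pplat)/V̇ = (13.5 − 10.5) / 0.6333 = 3.0/0.6333 = 4.737 cmH2O·s/L.
C = Vt/(Pplat − PEEP) = 626.97 / (10.5 − 2) = 626.97/8.5 = 73.761 mL/cmH2O.
τ = R × C = 4.737 × 0.07376 L/cmH2O = 0.3494 s.
Fraction remaining = e^(−Te/τ) = e^(−0.43/0.3494) = 0.2921; trapped volume = 626.97 × 0.2921 = 183.14 mL.
Additional alveolar pressure from trapping ≈ V_trapped / C = 183.14 / 73.761 = 2.483 cmH2O.

2.5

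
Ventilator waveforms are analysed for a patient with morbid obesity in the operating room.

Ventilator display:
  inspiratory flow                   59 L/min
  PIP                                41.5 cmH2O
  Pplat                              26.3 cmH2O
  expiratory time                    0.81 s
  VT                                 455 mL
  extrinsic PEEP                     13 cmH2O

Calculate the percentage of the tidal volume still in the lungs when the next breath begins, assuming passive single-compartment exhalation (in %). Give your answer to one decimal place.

21.6

Flow: 59 L/min ÷ 60 = 0.9833 L/s.
R = (PIP − Pplat)/V̇ = (41.5 − 26.3) / 0.9833 = 15.2/0.9833 = 15.458 cmH2O·s/L.
C = Vt/(Pplat − PEEP) = 455.0 / (26.3 − 13) = 455.0/13.3 = 34.211 mL/cmH2O.
τ = R × C = 15.458 × 0.03421 L/cmH2O = 0.5288 s.
Fraction remaining at end-expiration = e^(−Te/τ) = e^(−0.81/0.5288) = 0.2162 → 21.62%.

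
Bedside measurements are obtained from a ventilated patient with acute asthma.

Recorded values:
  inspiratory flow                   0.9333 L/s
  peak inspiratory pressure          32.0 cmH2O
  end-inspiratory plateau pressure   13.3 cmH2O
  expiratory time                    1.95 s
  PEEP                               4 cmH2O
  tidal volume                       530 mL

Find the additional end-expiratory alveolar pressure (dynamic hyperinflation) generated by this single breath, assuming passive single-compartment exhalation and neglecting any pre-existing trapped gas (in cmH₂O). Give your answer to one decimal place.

1.7

R = (PIP − Pplat)/V̇ = (32.0 − 13.3) / 0.9333 = 18.7/0.9333 = 20.036 cmH2O·s/L.
C = Vt/(Pplat − PEEP) = 530.0 / (13.3 − 4) = 530.0/9.3 = 56.989 mL/cmH2O.
τ = R × C = 20.036 × 0.05699 L/cmH2O = 1.142 s.
Fraction remaining = e^(−Te/τ) = e^(−1.95/1.142) = 0.1813; trapped volume = 530.0 × 0.1813 = 96.089 mL.
Additional alveolar pressure from trapping ≈ V_trapped / C = 96.089 / 56.989 = 1.686 cmH2O.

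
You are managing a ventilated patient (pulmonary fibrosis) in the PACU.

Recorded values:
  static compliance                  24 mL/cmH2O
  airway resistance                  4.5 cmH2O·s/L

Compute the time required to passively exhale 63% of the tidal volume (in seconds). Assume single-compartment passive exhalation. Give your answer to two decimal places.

τ = R × C = 4.5 × 24 mL/cmH2O = 4.5 × 0.024 L/cmH2O = 0.108 s.
Exhaled fraction f = 1 − e^(−t/τ) → t = −τ·ln(1 − f) = −0.108·ln(0.37) = 0.1074 s.

0.11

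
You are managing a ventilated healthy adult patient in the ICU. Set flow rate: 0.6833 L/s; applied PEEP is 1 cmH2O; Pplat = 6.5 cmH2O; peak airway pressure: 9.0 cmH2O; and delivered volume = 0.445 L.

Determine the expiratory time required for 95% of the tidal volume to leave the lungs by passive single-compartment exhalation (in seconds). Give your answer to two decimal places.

0.89

R = (PIP − Pplat)/V̇ = (9.0 − 6.5) / 0.6833 = 2.5/0.6833 = 3.659 cmH2O·s/L.
C = Vt/(Pplat − PEEP) = 445.0 / (6.5 − 1) = 445.0/5.5 = 80.909 mL/cmH2O.
τ = R × C = 3.659 × 0.08091 L/cmH2O = 0.296 s.
t = −τ·ln(1 − 0.95) = −0.296·ln(0.05) = 0.8867 s.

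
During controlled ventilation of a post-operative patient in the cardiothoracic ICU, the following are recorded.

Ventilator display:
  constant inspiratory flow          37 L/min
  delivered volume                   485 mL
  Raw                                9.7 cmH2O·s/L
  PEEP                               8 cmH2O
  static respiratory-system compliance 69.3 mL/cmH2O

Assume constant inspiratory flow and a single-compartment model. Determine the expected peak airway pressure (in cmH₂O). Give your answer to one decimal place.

21.0

Flow: 37 L/min ÷ 60 = 0.6167 L/s.
Equation of motion (constant flow): PIP = Vt/C + R·V̇ + PEEP.
PIP = 485/69.3 + 9.7×0.6167 + 8 = 6.999 + 5.982 + 8 = 20.981 cmH2O.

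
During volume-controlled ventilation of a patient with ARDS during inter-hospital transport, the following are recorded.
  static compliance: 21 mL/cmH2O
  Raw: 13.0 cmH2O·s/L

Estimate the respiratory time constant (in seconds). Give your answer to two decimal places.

0.27

τ = R × C = 13.0 × 21 mL/cmH2O = 13.0 × 0.021 L/cmH2O = 0.273 s.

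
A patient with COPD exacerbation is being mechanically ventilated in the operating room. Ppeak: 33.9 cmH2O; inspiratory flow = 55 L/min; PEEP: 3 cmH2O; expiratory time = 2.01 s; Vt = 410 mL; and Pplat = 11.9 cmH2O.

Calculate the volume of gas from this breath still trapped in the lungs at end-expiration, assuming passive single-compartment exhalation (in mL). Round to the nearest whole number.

Flow: 55 L/min ÷ 60 = 0.9167 L/s.
R = (PIP − Pplat)/V̇ = (33.9 − 11.9) / 0.9167 = 22.0/0.9167 = 23.999 cmH2O·s/L.
C = Vt/(Pplat − PEEP) = 410.0 / (11.9 − 3) = 410.0/8.9 = 46.067 mL/cmH2O.
τ = R × C = 23.999 × 0.04607 L/cmH2O = 1.106 s.
Fraction remaining = e^(−Te/τ) = e^(−2.01/1.106) = 0.1625.
Trapped volume = 410.0 × 0.1625 = 66.625 mL.

67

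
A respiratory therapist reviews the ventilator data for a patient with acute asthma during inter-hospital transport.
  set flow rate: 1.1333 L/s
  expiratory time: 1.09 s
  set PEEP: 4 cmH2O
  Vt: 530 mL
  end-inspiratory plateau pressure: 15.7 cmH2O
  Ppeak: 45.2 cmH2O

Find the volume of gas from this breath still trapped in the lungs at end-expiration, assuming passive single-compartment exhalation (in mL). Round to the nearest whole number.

R = (PIP − Pplat)/V̇ = (45.2 − 15.7) / 1.1333 = 29.5/1.1333 = 26.03 cmH2O·s/L.
C = Vt/(Pplat − PEEP) = 530.0 / (15.7 − 4) = 530.0/11.7 = 45.299 mL/cmH2O.
τ = R × C = 26.03 × 0.0453 L/cmH2O = 1.179 s.
Fraction remaining = e^(−Te/τ) = e^(−1.09/1.179) = 0.3967.
Trapped volume = 530.0 × 0.3967 = 210.25 mL.

210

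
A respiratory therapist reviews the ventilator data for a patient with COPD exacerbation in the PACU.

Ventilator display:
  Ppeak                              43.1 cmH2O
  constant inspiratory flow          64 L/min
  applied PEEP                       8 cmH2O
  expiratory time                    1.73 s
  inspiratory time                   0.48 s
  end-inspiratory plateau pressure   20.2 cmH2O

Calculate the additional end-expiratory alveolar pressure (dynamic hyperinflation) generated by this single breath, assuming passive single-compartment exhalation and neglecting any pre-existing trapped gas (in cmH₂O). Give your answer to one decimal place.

1.8

Flow: 64 L/min ÷ 60 = 1.0667 L/s.
Vt = flow × Ti = 1.0667 L/s × 0.48 s × 1000 mL/L = 512.02 mL.
R = (PIP − Pplat)/V̇ = (43.1 − 20.2) / 1.0667 = 22.9/1.0667 = 21.468 cmH2O·s/L.
C = Vt/(Pplat − PEEP) = 512.02 / (20.2 − 8) = 512.02/12.2 = 41.969 mL/cmH2O.
τ = R × C = 21.468 × 0.04197 L/cmH2O = 0.901 s.
Fraction remaining = e^(−Te/τ) = e^(−1.73/0.901) = 0.1466; trapped volume = 512.02 × 0.1466 = 75.062 mL.
Additional alveolar pressure from trapping ≈ V_trapped / C = 75.062 / 41.969 = 1.789 cmH2O.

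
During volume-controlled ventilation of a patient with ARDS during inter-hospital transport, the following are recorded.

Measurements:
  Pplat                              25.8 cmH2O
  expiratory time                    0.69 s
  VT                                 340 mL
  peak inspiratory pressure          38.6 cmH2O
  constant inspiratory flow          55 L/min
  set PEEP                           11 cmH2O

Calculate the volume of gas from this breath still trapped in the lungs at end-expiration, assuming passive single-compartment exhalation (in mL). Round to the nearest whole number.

40

Flow: 55 L/min ÷ 60 = 0.9167 L/s.
R = (PIP − Pplat)/V̇ = (38.6 − 25.8) / 0.9167 = 12.8/0.9167 = 13.963 cmH2O·s/L.
C = Vt/(Pplat − PEEP) = 340.0 / (25.8 − 11) = 340.0/14.8 = 22.973 mL/cmH2O.
τ = R × C = 13.963 × 0.02297 L/cmH2O = 0.3207 s.
Fraction remaining = e^(−Te/τ) = e^(−0.69/0.3207) = 0.1163.
Trapped volume = 340.0 × 0.1163 = 39.542 mL.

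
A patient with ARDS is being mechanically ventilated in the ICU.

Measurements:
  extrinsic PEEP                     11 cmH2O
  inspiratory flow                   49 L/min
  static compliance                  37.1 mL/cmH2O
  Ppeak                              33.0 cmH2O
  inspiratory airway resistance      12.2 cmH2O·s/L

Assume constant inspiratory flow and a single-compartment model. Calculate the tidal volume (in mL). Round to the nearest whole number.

447

Flow: 49 L/min ÷ 60 = 0.8167 L/s.
Equation of motion (constant flow): PIP = Vt/C + R·V̇ + PEEP.
Vt/C = PIP − R·V̇ − PEEP = 33.0 − 9.964 − 11 = 12.036 cmH2O.
Vt = C × 12.036 = 37.1 × 12.036 = 446.54 mL.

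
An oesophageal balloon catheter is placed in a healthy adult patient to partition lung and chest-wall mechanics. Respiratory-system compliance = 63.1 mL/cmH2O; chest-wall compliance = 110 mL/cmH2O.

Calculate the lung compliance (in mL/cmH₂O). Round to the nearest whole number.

148

1/CL = 1/Crs − 1/Ccw.
1/CL = 1/63.1 − 1/110 = 0.006757.
CL = 147.99 mL/cmH2O.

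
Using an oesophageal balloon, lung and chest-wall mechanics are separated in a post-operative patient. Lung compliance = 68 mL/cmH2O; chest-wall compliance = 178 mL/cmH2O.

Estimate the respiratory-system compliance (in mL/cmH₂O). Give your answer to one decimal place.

Lung and chest wall are elastances in series: 1/Crs = 1/CL + 1/Ccw.
1/Crs = 1/68 + 1/178 = 0.02032.
Crs = 49.213 mL/cmH2O.

49.2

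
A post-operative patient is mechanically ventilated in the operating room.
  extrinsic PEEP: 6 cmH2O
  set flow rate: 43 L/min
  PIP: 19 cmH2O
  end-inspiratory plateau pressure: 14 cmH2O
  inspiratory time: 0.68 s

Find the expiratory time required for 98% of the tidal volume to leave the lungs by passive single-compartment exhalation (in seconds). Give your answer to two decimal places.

Flow: 43 L/min ÷ 60 = 0.7167 L/s.
Vt = flow × Ti = 0.7167 L/s × 0.68 s × 1000 mL/L = 487.36 mL.
R = (PIP − Pplat)/V̇ = (19 − 14) / 0.7167 = 5.0/0.7167 = 6.976 cmH2O·s/L.
C = Vt/(Pplat − PEEP) = 487.36 / (14 − 6) = 487.36/8.0 = 60.92 mL/cmH2O.
τ = R × C = 6.976 × 0.06092 L/cmH2O = 0.425 s.
t = −τ·ln(1 − 0.98) = −0.425·ln(0.02) = 1.663 s.

1.66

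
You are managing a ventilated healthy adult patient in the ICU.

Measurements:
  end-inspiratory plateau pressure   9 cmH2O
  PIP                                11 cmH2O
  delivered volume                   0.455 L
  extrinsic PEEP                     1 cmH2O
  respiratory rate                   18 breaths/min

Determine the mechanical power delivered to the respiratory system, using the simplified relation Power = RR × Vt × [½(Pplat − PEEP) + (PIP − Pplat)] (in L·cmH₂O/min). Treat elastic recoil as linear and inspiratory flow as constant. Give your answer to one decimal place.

49.1

Per-breath work = Vt × [½(Pplat−PEEP) + (PIP−Pplat)] = 0.455 × [0.5×8.0 + 2.0] = 0.455 × 6.0 = 2.73 L·cmH2O.
Power = 18 × 2.73 = 49.14 L·cmH2O/min.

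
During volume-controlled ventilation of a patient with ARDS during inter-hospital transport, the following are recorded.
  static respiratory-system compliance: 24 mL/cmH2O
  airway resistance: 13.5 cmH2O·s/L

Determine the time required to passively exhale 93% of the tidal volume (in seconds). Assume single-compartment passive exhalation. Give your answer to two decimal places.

τ = R × C = 13.5 × 24 mL/cmH2O = 13.5 × 0.024 L/cmH2O = 0.324 s.
Exhaled fraction f = 1 − e^(−t/τ) → t = −τ·ln(1 − f) = −0.324·ln(0.07) = 0.8616 s.

0.86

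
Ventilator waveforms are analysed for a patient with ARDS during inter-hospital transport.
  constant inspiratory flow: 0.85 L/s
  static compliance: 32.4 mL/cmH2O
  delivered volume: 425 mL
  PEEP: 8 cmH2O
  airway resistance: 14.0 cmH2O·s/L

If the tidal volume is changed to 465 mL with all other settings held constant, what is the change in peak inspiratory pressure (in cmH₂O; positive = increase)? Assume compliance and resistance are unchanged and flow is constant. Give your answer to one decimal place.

PIP = Vt/C + R·V̇ + PEEP (constant-flow equation of motion).
Only the elastic term changes: ΔPIP = ΔVt / C = (465 − 425) / 32.4 = 1.235 cmH2O.

1.2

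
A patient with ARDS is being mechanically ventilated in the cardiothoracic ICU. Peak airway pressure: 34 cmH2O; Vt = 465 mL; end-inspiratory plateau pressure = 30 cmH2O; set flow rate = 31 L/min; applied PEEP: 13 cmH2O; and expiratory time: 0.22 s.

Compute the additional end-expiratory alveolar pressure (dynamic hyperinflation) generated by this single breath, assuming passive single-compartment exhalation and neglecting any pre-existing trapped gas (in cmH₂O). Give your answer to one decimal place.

Flow: 31 L/min ÷ 60 = 0.5167 L/s.
R = (PIP − Pplat)/V̇ = (34 − 30) / 0.5167 = 4.0/0.5167 = 7.741 cmH2O·s/L.
C = Vt/(Pplat − PEEP) = 465.0 / (30 − 13) = 465.0/17.0 = 27.353 mL/cmH2O.
τ = R × C = 7.741 × 0.02735 L/cmH2O = 0.2117 s.
Fraction remaining = e^(−Te/τ) = e^(−0.22/0.2117) = 0.3537; trapped volume = 465.0 × 0.3537 = 164.47 mL.
Additional alveolar pressure from trapping ≈ V_trapped / C = 164.47 / 27.353 = 6.013 cmH2O.

6.0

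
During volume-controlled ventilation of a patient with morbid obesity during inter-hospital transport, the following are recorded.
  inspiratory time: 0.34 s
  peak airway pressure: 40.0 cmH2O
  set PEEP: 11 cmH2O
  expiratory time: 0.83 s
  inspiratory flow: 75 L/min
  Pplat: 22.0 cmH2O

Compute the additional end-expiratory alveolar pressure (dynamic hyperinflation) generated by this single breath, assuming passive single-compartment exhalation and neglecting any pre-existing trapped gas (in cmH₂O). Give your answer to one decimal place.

2.5

Flow: 75 L/min ÷ 60 = 1.25 L/s.
Vt = flow × Ti = 1.25 L/s × 0.34 s × 1000 mL/L = 425.0 mL.
R = (PIP − Pplat)/V̇ = (40.0 − 22.0) / 1.25 = 18.0/1.25 = 14.4 cmH2O·s/L.
C = Vt/(Pplat − PEEP) = 425.0 / (22.0 − 11) = 425.0/11.0 = 38.636 mL/cmH2O.
τ = R × C = 14.4 × 0.03864 L/cmH2O = 0.5564 s.
Fraction remaining = e^(−Te/τ) = e^(−0.83/0.5564) = 0.225; trapped volume = 425.0 × 0.225 = 95.625 mL.
Additional alveolar pressure from trapping ≈ V_trapped / C = 95.625 / 38.636 = 2.475 cmH2O.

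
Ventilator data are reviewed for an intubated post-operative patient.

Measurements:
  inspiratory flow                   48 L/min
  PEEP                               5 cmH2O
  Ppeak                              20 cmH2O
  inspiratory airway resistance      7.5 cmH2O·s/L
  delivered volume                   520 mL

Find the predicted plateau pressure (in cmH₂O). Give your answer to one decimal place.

14.0

Flow: 48 L/min ÷ 60 = 0.8 L/s.
Pplat = PIP − Raw × flow = 20 − 7.5 × 0.8 = 20 − 6.0 = 14.0 cmH2O.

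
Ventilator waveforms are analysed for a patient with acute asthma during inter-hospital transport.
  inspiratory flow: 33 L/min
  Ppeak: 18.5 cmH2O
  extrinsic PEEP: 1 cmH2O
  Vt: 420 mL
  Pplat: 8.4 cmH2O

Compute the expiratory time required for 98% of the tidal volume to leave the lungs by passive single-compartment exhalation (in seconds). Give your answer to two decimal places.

4.08

Flow: 33 L/min ÷ 60 = 0.55 L/s.
R = (PIP − Pplat)/V̇ = (18.5 − 8.4) / 0.55 = 10.1/0.55 = 18.364 cmH2O·s/L.
C = Vt/(Pplat − PEEP) = 420.0 / (8.4 − 1) = 420.0/7.4 = 56.757 mL/cmH2O.
τ = R × C = 18.364 × 0.05676 L/cmH2O = 1.042 s.
t = −τ·ln(1 − 0.98) = −1.042·ln(0.02) = 4.076 s.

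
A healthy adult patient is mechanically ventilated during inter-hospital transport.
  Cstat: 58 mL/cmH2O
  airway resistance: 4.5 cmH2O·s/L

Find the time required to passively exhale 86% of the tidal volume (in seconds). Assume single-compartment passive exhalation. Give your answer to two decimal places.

τ = R × C = 4.5 × 58 mL/cmH2O = 4.5 × 0.058 L/cmH2O = 0.261 s.
Exhaled fraction f = 1 − e^(−t/τ) → t = −τ·ln(1 − f) = −0.261·ln(0.14) = 0.5132 s.

0.51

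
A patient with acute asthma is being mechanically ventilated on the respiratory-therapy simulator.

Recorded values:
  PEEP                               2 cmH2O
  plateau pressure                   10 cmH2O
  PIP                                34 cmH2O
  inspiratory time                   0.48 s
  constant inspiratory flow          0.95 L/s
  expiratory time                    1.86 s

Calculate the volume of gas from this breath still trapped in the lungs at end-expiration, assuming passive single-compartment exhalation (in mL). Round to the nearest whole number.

Vt = flow × Ti = 0.95 L/s × 0.48 s × 1000 mL/L = 456.0 mL.
R = (PIP − Pplat)/V̇ = (34 − 10) / 0.95 = 24.0/0.95 = 25.263 cmH2O·s/L.
C = Vt/(Pplat − PEEP) = 456.0 / (10 − 2) = 456.0/8.0 = 57.0 mL/cmH2O.
τ = R × C = 25.263 × 0.057 L/cmH2O = 1.44 s.
Fraction remaining = e^(−Te/τ) = e^(−1.86/1.44) = 0.2748.
Trapped volume = 456.0 × 0.2748 = 125.31 mL.

125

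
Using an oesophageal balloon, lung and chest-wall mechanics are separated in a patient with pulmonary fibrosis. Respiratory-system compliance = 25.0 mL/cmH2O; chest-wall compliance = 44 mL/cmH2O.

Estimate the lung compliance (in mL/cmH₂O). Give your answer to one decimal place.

57.9

1/CL = 1/Crs − 1/Ccw.
1/CL = 1/25.0 − 1/44 = 0.01727.
CL = 57.904 mL/cmH2O.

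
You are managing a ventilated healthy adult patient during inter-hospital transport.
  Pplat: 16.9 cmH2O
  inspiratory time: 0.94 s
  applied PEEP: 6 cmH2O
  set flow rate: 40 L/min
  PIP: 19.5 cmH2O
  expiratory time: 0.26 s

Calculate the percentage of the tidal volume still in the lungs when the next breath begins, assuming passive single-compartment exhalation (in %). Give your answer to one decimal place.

Flow: 40 L/min ÷ 60 = 0.6667 L/s.
Vt = flow × Ti = 0.6667 L/s × 0.94 s × 1000 mL/L = 626.7 mL.
R = (PIP − Pplat)/V̇ = (19.5 − 16.9) / 0.6667 = 2.6/0.6667 = 3.9 cmH2O·s/L.
C = Vt/(Pplat − PEEP) = 626.7 / (16.9 − 6) = 626.7/10.9 = 57.495 mL/cmH2O.
τ = R × C = 3.9 × 0.0575 L/cmH2O = 0.2243 s.
Fraction remaining at end-expiration = e^(−Te/τ) = e^(−0.26/0.2243) = 0.3137 → 31.37%.

31.4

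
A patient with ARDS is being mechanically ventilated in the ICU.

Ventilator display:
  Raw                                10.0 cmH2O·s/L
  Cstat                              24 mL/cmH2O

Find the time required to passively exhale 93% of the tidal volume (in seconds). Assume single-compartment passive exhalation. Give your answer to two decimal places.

τ = R × C = 10.0 × 24 mL/cmH2O = 10.0 × 0.024 L/cmH2O = 0.24 s.
Exhaled fraction f = 1 − e^(−t/τ) → t = −τ·ln(1 − f) = −0.24·ln(0.07) = 0.6382 s.

0.64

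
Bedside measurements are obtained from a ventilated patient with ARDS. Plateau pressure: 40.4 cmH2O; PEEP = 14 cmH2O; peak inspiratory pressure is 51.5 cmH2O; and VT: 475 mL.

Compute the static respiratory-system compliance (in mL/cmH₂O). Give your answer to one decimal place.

18.0

Cstat = Vt / (Pplat − PEEP) = 475 / (40.4 − 14) = 475 / 26.4 = 17.992 mL/cmH2O.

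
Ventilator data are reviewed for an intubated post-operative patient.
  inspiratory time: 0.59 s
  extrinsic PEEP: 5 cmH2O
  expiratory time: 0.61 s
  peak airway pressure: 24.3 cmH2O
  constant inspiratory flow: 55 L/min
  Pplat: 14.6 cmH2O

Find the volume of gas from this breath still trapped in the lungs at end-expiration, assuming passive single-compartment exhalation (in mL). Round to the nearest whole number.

Flow: 55 L/min ÷ 60 = 0.9167 L/s.
Vt = flow × Ti = 0.9167 L/s × 0.59 s × 1000 mL/L = 540.85 mL.
R = (PIP − Pplat)/V̇ = (24.3 − 14.6) / 0.9167 = 9.7/0.9167 = 10.581 cmH2O·s/L.
C = Vt/(Pplat − PEEP) = 540.85 / (14.6 − 5) = 540.85/9.6 = 56.339 mL/cmH2O.
τ = R × C = 10.581 × 0.05634 L/cmH2O = 0.5961 s.
Fraction remaining = e^(−Te/τ) = e^(−0.61/0.5961) = 0.3594.
Trapped volume = 540.85 × 0.3594 = 194.38 mL.

194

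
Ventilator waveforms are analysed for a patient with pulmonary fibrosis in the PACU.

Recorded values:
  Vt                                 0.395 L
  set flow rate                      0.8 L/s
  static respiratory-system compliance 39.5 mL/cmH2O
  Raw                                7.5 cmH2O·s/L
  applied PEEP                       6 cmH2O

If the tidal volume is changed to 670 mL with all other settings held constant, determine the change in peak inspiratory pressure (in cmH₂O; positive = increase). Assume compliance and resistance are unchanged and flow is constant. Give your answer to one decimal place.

PIP = Vt/C + R·V̇ + PEEP (constant-flow equation of motion).
Only the elastic term changes: ΔPIP = ΔVt / C = (670 − 395) / 39.5 = 6.962 cmH2O.

7.0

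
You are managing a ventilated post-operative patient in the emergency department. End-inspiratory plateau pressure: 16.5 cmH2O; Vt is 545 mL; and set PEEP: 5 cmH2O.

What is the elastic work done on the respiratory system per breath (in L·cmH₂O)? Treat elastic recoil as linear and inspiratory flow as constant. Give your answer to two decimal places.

Elastic work ≈ ½ × (Pplat − PEEP) × Vt = 0.5 × (16.5 − 5) × 0.545 L = 0.5 × 11.5 × 0.545 = 3.134 L·cmH2O.

3.13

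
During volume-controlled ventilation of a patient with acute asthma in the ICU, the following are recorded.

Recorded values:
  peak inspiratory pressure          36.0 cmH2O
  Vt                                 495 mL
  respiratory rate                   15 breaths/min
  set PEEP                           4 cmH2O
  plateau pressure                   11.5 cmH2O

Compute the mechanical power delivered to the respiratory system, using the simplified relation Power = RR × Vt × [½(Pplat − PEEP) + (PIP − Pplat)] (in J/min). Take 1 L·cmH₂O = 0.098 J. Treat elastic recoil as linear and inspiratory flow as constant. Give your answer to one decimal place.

20.6

Per-breath work = Vt × [½(Pplat−PEEP) + (PIP−Pplat)] = 0.495 × [0.5×7.5 + 24.5] = 0.495 × 28.25 = 13.984 L·cmH2O.
Power = 15 × 13.984 = 209.76 L·cmH2O/min.
× 0.098 J/(L·cmH2O) → 20.556 J/min.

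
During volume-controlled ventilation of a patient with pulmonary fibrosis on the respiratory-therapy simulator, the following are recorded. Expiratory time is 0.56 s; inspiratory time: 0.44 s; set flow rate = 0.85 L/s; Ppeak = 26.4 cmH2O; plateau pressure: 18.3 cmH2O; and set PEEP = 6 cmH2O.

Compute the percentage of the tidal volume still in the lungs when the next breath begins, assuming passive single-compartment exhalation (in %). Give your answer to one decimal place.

14.5

Vt = flow × Ti = 0.85 L/s × 0.44 s × 1000 mL/L = 374.0 mL.
R = (PIP − Pplat)/V̇ = (26.4 − 18.3) / 0.85 = 8.1/0.85 = 9.529 cmH2O·s/L.
C = Vt/(Pplat − PEEP) = 374.0 / (18.3 − 6) = 374.0/12.3 = 30.407 mL/cmH2O.
τ = R × C = 9.529 × 0.03041 L/cmH2O = 0.2898 s.
Fraction remaining at end-expiration = e^(−Te/τ) = e^(−0.56/0.2898) = 0.1448 → 14.48%.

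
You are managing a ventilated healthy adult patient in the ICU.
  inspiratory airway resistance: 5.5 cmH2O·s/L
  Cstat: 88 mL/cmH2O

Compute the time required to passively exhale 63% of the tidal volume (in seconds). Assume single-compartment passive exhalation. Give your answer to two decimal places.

0.48

τ = R × C = 5.5 × 88 mL/cmH2O = 5.5 × 0.088 L/cmH2O = 0.484 s.
Exhaled fraction f = 1 − e^(−t/τ) → t = −τ·ln(1 − f) = −0.484·ln(0.37) = 0.4812 s.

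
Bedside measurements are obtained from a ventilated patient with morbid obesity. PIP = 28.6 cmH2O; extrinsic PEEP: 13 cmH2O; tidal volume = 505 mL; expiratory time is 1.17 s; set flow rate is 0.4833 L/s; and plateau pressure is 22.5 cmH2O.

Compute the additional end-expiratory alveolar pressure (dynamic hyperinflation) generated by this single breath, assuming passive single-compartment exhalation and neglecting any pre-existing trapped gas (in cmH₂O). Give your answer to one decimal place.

R = (PIP − Pplat)/V̇ = (28.6 − 22.5) / 0.4833 = 6.1/0.4833 = 12.622 cmH2O·s/L.
C = Vt/(Pplat − PEEP) = 505.0 / (22.5 − 13) = 505.0/9.5 = 53.158 mL/cmH2O.
τ = R × C = 12.622 × 0.05316 L/cmH2O = 0.671 s.
Fraction remaining = e^(−Te/τ) = e^(−1.17/0.671) = 0.1749; trapped volume = 505.0 × 0.1749 = 88.325 mL.
Additional alveolar pressure from trapping ≈ V_trapped / C = 88.325 / 53.158 = 1.662 cmH2O.

1.7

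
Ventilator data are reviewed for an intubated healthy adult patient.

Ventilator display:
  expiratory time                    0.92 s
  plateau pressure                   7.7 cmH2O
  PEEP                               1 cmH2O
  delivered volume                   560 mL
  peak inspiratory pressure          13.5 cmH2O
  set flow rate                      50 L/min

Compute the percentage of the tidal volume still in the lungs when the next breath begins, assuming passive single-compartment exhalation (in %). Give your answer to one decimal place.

20.6

Flow: 50 L/min ÷ 60 = 0.8333 L/s.
R = (PIP − Pplat)/V̇ = (13.5 − 7.7) / 0.8333 = 5.8/0.8333 = 6.96 cmH2O·s/L.
C = Vt/(Pplat − PEEP) = 560.0 / (7.7 − 1) = 560.0/6.7 = 83.582 mL/cmH2O.
τ = R × C = 6.96 × 0.08358 L/cmH2O = 0.5817 s.
Fraction remaining at end-expiration = e^(−Te/τ) = e^(−0.92/0.5817) = 0.2057 → 20.57%.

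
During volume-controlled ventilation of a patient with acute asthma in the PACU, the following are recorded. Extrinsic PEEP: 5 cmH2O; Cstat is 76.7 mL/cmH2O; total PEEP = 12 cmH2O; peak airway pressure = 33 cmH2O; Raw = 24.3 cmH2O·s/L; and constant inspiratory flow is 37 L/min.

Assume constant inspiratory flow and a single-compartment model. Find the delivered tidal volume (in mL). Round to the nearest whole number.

Flow: 37 L/min ÷ 60 = 0.6167 L/s.
Total PEEP = 12 cmH2O (set 5 + intrinsic 7); this is the baseline alveolar pressure.
Equation of motion (constant flow): PIP = Vt/C + R·V̇ + PEEP.
Vt/C = PIP − R·V̇ − PEEP = 33 − 14.986 − 12 = 6.014 cmH2O.
Vt = C × 6.014 = 76.7 × 6.014 = 461.27 mL.

461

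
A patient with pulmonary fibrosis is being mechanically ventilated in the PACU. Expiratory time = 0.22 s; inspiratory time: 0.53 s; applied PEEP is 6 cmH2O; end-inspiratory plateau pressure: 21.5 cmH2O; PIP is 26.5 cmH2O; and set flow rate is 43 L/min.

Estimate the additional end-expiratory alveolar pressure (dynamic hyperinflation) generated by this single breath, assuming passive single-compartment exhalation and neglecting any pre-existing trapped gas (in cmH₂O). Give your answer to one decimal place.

4.3

Flow: 43 L/min ÷ 60 = 0.7167 L/s.
Vt = flow × Ti = 0.7167 L/s × 0.53 s × 1000 mL/L = 379.85 mL.
R = (PIP − Pplat)/V̇ = (26.5 − 21.5) / 0.7167 = 5.0/0.7167 = 6.976 cmH2O·s/L.
C = Vt/(Pplat − PEEP) = 379.85 / (21.5 − 6) = 379.85/15.5 = 24.506 mL/cmH2O.
τ = R × C = 6.976 × 0.02451 L/cmH2O = 0.171 s.
Fraction remaining = e^(−Te/τ) = e^(−0.22/0.171) = 0.2762; trapped volume = 379.85 × 0.2762 = 104.91 mL.
Additional alveolar pressure from trapping ≈ V_trapped / C = 104.91 / 24.506 = 4.281 cmH2O.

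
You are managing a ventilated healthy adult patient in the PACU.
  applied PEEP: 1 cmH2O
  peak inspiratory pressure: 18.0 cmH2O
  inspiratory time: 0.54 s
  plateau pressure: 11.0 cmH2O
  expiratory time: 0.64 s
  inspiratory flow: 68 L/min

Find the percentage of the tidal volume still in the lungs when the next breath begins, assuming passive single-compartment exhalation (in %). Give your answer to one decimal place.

18.4

Flow: 68 L/min ÷ 60 = 1.1333 L/s.
Vt = flow × Ti = 1.1333 L/s × 0.54 s × 1000 mL/L = 611.98 mL.
R = (PIP − Pplat)/V̇ = (18.0 − 11.0) / 1.1333 = 7.0/1.1333 = 6.177 cmH2O·s/L.
C = Vt/(Pplat − PEEP) = 611.98 / (11.0 − 1) = 611.98/10.0 = 61.198 mL/cmH2O.
τ = R × C = 6.177 × 0.0612 L/cmH2O = 0.378 s.
Fraction remaining at end-expiration = e^(−Te/τ) = e^(−0.64/0.378) = 0.1839 → 18.39%.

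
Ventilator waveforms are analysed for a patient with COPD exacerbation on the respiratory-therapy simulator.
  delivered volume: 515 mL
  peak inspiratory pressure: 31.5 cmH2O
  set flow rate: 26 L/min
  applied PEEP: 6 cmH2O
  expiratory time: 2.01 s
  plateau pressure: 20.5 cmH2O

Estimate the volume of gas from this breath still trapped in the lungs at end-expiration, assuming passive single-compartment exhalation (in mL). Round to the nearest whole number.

55

Flow: 26 L/min ÷ 60 = 0.4333 L/s.
R = (PIP − Pplat)/V̇ = (31.5 − 20.5) / 0.4333 = 11.0/0.4333 = 25.387 cmH2O·s/L.
C = Vt/(Pplat − PEEP) = 515.0 / (20.5 − 6) = 515.0/14.5 = 35.517 mL/cmH2O.
τ = R × C = 25.387 × 0.03552 L/cmH2O = 0.9017 s.
Fraction remaining = e^(−Te/τ) = e^(−2.01/0.9017) = 0.1076.
Trapped volume = 515.0 × 0.1076 = 55.414 mL.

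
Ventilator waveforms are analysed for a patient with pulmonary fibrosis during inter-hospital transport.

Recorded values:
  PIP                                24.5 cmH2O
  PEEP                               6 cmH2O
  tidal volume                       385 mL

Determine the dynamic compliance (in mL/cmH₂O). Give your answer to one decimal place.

Dynamic compliance = Vt / (PIP − PEEP) = 385 / (24.5 − 6) = 385 / 18.5 = 20.811 mL/cmH2O.

20.8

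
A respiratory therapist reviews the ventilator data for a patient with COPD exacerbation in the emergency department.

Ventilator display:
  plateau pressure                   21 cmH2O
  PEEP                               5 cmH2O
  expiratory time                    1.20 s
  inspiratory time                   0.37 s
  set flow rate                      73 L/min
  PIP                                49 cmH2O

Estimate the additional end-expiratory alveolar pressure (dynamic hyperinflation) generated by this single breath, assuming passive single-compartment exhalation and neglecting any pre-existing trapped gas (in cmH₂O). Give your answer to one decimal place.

2.5

Flow: 73 L/min ÷ 60 = 1.2167 L/s.
Vt = flow × Ti = 1.2167 L/s × 0.37 s × 1000 mL/L = 450.18 mL.
R = (PIP − Pplat)/V̇ = (49 − 21) / 1.2167 = 28.0/1.2167 = 23.013 cmH2O·s/L.
C = Vt/(Pplat − PEEP) = 450.18 / (21 − 5) = 450.18/16.0 = 28.136 mL/cmH2O.
τ = R × C = 23.013 × 0.02814 L/cmH2O = 0.6476 s.
Fraction remaining = e^(−Te/τ) = e^(−1.20/0.6476) = 0.1568; trapped volume = 450.18 × 0.1568 = 70.588 mL.
Additional alveolar pressure from trapping ≈ V_trapped / C = 70.588 / 28.136 = 2.509 cmH2O.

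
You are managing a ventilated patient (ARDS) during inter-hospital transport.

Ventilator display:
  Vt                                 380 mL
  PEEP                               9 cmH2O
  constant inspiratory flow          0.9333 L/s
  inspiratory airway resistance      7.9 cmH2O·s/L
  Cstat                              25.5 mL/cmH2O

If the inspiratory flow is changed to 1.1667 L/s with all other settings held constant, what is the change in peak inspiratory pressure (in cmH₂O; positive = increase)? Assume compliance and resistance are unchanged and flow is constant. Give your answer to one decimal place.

1.8

PIP = Vt/C + R·V̇ + PEEP (constant-flow equation of motion).
Only the resistive term changes: ΔPIP = R × ΔV̇ = 7.9 × (1.1667 − 0.9333) = 7.9 × 0.2334 = 1.844 cmH2O.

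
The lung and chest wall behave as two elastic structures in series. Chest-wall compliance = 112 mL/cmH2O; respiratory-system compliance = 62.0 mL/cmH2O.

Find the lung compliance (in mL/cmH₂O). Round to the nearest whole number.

139

1/CL = 1/Crs − 1/Ccw.
1/CL = 1/62.0 − 1/112 = 0.0072.
CL = 138.89 mL/cmH2O.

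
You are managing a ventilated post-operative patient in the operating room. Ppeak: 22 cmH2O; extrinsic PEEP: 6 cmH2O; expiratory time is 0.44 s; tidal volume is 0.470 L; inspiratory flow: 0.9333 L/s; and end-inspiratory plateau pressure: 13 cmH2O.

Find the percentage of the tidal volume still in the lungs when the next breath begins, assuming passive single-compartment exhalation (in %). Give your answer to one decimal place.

R = (PIP − Pplat)/V̇ = (22 − 13) / 0.9333 = 9.0/0.9333 = 9.643 cmH2O·s/L.
C = Vt/(Pplat − PEEP) = 470.0 / (13 − 6) = 470.0/7.0 = 67.143 mL/cmH2O.
τ = R × C = 9.643 × 0.06714 L/cmH2O = 0.6474 s.
Fraction remaining at end-expiration = e^(−Te/τ) = e^(−0.44/0.6474) = 0.5068 → 50.68%.

50.7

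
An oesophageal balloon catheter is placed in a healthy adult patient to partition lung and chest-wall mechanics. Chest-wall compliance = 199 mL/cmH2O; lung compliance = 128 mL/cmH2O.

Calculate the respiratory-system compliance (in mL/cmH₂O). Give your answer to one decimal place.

77.9

Lung and chest wall are elastances in series: 1/Crs = 1/CL + 1/Ccw.
1/Crs = 1/128 + 1/199 = 0.01284.
Crs = 77.882 mL/cmH2O.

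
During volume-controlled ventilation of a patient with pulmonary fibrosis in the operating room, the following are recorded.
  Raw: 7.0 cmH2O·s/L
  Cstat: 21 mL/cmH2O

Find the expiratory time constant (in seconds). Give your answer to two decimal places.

τ = R × C = 7.0 × 21 mL/cmH2O = 7.0 × 0.021 L/cmH2O = 0.147 s.

0.15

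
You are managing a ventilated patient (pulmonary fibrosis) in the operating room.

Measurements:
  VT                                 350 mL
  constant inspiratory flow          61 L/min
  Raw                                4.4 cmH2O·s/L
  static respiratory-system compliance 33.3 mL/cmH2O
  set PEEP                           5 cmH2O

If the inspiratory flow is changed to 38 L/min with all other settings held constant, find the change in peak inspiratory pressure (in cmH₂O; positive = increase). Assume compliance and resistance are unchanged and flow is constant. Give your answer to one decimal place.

-1.7

Flow: 61 L/min ÷ 60 = 1.0167 L/s.
New flow: 38 L/min ÷ 60 = 0.6333 L/s.
PIP = Vt/C + R·V̇ + PEEP (constant-flow equation of motion).
Only the resistive term changes: ΔPIP = R × ΔV̇ = 4.4 × (0.6333 − 1.0167) = 4.4 × -0.3834 = -1.687 cmH2O.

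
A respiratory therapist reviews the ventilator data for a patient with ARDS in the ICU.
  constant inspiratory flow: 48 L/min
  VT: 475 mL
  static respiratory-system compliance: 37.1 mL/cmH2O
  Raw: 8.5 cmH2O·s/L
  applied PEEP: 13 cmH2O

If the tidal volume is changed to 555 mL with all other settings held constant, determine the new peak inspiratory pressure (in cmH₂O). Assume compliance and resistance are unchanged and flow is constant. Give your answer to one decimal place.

34.8

Flow: 48 L/min ÷ 60 = 0.8 L/s.
PIP = Vt/C + R·V̇ + PEEP (constant-flow equation of motion).
Only the elastic term changes: ΔPIP = ΔVt / C = (555 − 475) / 37.1 = 2.156 cmH2O.
Original PIP = 475/37.1 + 8.5×0.8 + 13 = 32.603 cmH2O; new PIP = 32.603 + (2.156) = 34.759 cmH2O.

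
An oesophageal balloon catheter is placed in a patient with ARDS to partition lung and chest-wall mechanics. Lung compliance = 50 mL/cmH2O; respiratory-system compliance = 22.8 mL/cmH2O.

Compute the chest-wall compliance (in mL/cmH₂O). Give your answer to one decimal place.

1/Ccw = 1/Crs − 1/CL.
1/Ccw = 1/22.8 − 1/50 = 0.02386.
Ccw = 41.911 mL/cmH2O.

41.9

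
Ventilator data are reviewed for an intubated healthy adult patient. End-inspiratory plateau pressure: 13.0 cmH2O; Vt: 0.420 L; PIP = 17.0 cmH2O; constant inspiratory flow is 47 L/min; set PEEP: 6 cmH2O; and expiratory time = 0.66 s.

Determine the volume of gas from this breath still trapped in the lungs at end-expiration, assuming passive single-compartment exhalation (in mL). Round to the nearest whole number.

Flow: 47 L/min ÷ 60 = 0.7833 L/s.
R = (PIP − Pplat)/V̇ = (17.0 − 13.0) / 0.7833 = 4.0/0.7833 = 5.107 cmH2O·s/L.
C = Vt/(Pplat − PEEP) = 420.0 / (13.0 − 6) = 420.0/7.0 = 60.0 mL/cmH2O.
τ = R × C = 5.107 × 0.06 L/cmH2O = 0.3064 s.
Fraction remaining = e^(−Te/τ) = e^(−0.66/0.3064) = 0.116.
Trapped volume = 420.0 × 0.116 = 48.72 mL.

49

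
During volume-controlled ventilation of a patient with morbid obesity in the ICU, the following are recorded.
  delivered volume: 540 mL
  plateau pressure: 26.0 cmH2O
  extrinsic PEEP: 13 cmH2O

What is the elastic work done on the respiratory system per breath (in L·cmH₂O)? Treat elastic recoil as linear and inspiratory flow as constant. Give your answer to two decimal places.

3.51

Elastic work ≈ ½ × (Pplat − PEEP) × Vt = 0.5 × (26.0 − 13) × 0.540 L = 0.5 × 13.0 × 0.540 = 3.51 L·cmH2O.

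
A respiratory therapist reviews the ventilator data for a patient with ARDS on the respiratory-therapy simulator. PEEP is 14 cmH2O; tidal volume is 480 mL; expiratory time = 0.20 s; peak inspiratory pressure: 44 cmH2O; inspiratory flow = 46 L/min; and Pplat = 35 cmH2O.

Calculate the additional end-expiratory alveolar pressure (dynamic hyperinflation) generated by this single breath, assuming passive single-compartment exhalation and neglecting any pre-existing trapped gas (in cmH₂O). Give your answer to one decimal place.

Flow: 46 L/min ÷ 60 = 0.7667 L/s.
R = (PIP − Pplat)/V̇ = (44 − 35) / 0.7667 = 9.0/0.7667 = 11.739 cmH2O·s/L.
C = Vt/(Pplat − PEEP) = 480.0 / (35 − 14) = 480.0/21.0 = 22.857 mL/cmH2O.
τ = R × C = 11.739 × 0.02286 L/cmH2O = 0.2684 s.
Fraction remaining = e^(−Te/τ) = e^(−0.20/0.2684) = 0.4747; trapped volume = 480.0 × 0.4747 = 227.86 mL.
Additional alveolar pressure from trapping ≈ V_trapped / C = 227.86 / 22.857 = 9.969 cmH2O.

10.0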